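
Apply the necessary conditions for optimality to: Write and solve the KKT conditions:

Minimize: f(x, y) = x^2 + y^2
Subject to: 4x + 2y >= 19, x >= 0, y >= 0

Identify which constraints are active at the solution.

KKT conditions for min x^2 + y^2 s.t. 4x + 2y >= 19, x >= 0, y >= 0:
Stationarity: 2x = mu*4 + mu_x, 2y = mu*2 + mu_y, with mu, mu_x, mu_y >= 0
Complementary slackness: mu*(4x + 2y - 19) = 0, mu_x*x = 0, mu_y*y = 0
(0, 0) is infeasible (4*0 + 2*0 < 19), so if mu = 0 stationarity would force x = mu_x/2 >= 0, y = mu_y/2 >= 0 with mu_x*x = mu_y*y = 0, i.e. x = y = 0: contradiction. Hence mu > 0 and 4x + 2y = 19 is active.
Try x > 0, y > 0 (so mu_x = mu_y = 0): x = 4*mu/2, y = 2*mu/2
Substitute: 4*(4*mu/2) + 2*(2*mu/2) = 19
  mu*20/2 = 19 => mu = 19/10
x* = 19/5 > 0, y* = 19/10 > 0, consistent with mu_x = mu_y = 0.
f is convex and the constraints are linear, so this KKT point is the global minimum.
f* = 361/20
Active constraints: 4x + 2y >= 19 (holds with equality, mu = 19/10 > 0); x >= 0 and y >= 0 are inactive (mu_x = mu_y = 0).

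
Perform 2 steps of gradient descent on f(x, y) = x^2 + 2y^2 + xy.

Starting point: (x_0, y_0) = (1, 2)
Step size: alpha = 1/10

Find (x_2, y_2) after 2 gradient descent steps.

f(x,y) = x^2 + 2y^2 + xy
grad_x = 2x + 1y, grad_y = 4y + 1x
Step 1: grad = (4, 9), (3/5, 11/10)
Step 2: grad = (23/10, 5), (37/100, 3/5)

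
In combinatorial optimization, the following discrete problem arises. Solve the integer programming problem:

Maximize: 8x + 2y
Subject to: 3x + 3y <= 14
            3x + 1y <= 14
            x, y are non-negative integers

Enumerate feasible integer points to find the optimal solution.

Constraint 1: 3x + 3y <= 14
Constraint 2: 3x + 1y <= 14
Feasible x range (need y >= 0): 0 <= x <= min(14/3, 14/3) => x in {0, ..., 4}.
Enumerate feasible integer points row by row (the coefficient of y is 2 > 0, so for each x the largest feasible y gives the best value):
  x = 0: y <= min((14 - 3*0)/3, (14 - 3*0)/1) => y in {0, ..., 4}; best 8*0 + 2*4 = 8
  x = 1: y <= min((14 - 3*1)/3, (14 - 3*1)/1) => y in {0, ..., 3}; best 8*1 + 2*3 = 14
  x = 2: y <= min((14 - 3*2)/3, (14 - 3*2)/1) => y in {0, ..., 2}; best 8*2 + 2*2 = 20
  x = 3: y <= min((14 - 3*3)/3, (14 - 3*3)/1) => y in {0, ..., 1}; best 8*3 + 2*1 = 26
  x = 4: y <= min((14 - 3*4)/3, (14 - 3*4)/1) => y in {0}; best 8*4 + 2*0 = 32
The maximum 8x + 2y = 32 is achieved at x = 4, y = 0.
Check: 3*4 + 3*0 = 12 <= 14 and 3*4 + 1*0 = 12 <= 14.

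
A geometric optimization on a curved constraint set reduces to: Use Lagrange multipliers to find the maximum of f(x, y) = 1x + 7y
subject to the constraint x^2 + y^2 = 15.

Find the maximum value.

Set up Lagrange conditions: grad f = lambda * grad g
  1 = 2*lambda*x
  7 = 2*lambda*y
From these: x/y = 1/7, so x = 1t, y = 7t for some t.
Substitute into constraint: (1t)^2 + (7t)^2 = 15
  t^2 * 50 = 15
  t = sqrt(15/50)
Maximum = 1*x + 7*y = (1^2 + 7^2)*t = 50 * sqrt(15/50) = sqrt(750)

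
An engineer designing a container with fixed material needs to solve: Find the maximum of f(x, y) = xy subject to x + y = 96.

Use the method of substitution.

Substitute y = 96 - x into f(x,y) = xy:
g(x) = x(96 - x) = 96x - x^2
g'(x) = 96 - 2x = 0  =>  x = 48
y = 96 - 48 = 48
Maximum value = 48 * 48 = 2304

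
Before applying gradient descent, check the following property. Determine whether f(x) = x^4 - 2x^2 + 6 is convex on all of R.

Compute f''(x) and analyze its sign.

f(x) = x^4 - 2x^2 + 6
f'(x) = 4x^3 + -4x
f''(x) = 12x^2 + -4
f''(0) = -4 < 0, so not convex near x = 0
Therefore, f is not globally convex on R.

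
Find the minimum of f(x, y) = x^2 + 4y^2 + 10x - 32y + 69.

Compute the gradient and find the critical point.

f(x,y) = x^2 + 4y^2 + 10x - 32y + 69
df/dx = 2x + (10) = 0  =>  x = -5
df/dy = 8y + (-32) = 0  =>  y = 4
f(-5, 4) = 1*(-5)^2 + 4*(4)^2 + 10*(-5) + -32*(4) + 69 = -20
Hessian is diagonal with entries 2, 8 > 0, so this is a minimum.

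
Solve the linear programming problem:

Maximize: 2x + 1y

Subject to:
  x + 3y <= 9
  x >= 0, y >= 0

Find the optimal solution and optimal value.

The feasible region has vertices at [(0, 0), (9, 0), (0, 3)].
Checking objective 2x + 1y at each vertex:
  (0, 0): 2*0 + 1*0 = 0
  (9, 0): 2*9 + 1*0 = 18
  (0, 3): 2*0 + 1*3 = 3
Maximum is 18 at (9, 0).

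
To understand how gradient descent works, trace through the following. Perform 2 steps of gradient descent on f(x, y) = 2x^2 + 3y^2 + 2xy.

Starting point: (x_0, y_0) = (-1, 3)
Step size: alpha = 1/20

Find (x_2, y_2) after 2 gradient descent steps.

f(x,y) = 2x^2 + 3y^2 + 2xy
grad_x = 4x + 2y, grad_y = 6y + 2x
Step 1: grad = (2, 16), (-11/10, 11/5)
Step 2: grad = (0, 11), (-11/10, 33/20)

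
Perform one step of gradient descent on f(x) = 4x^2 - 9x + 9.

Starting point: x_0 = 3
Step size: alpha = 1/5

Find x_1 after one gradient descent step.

f(x) = 4x^2 - 9x + 9
f'(x) = 8x - 9
f'(3) = 8*3 + (-9) = 15
x_1 = x_0 - alpha * f'(x_0) = 3 - 1/5 * 15 = 0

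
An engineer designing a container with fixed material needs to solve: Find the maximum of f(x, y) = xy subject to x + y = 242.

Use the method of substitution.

Substitute y = 242 - x into f(x,y) = xy:
g(x) = x(242 - x) = 242x - x^2
g'(x) = 242 - 2x = 0  =>  x = 121
y = 242 - 121 = 121
Maximum value = 121 * 121 = 14641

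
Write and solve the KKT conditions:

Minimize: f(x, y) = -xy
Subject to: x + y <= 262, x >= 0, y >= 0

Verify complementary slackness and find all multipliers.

Problem: min -xy s.t. x + y <= 262 (multiplier lambda), x >= 0 (mu_x), y >= 0 (mu_y)
KKT stationarity: -y + lambda - mu_x = 0, -x + lambda - mu_y = 0, with lambda, mu_x, mu_y >= 0
Complementary slackness: lambda*(x + y - 262) = 0, mu_x*x = 0, mu_y*y = 0
If lambda = 0: y = -mu_x <= 0 and x = -mu_y <= 0 force x = y = 0 with f = 0; but x = y = 131 is feasible with f = -17161 < 0, so this is not the minimum. Hence lambda > 0 and x + y = 262.
Try x > 0, y > 0 (so mu_x = mu_y = 0): y = lambda, x = lambda => x = y = lambda
x + y = 262 => 2*lambda = 262 => lambda = 131
x* = y* = 131 > 0, consistent with mu_x = mu_y = 0.
(Any feasible point with x = 0 or y = 0 has f = 0 > -17161, so the minimum is not on those boundaries.)
min(-xy) = -17161 (i.e. max xy = 17161)
Multipliers: lambda = 131, mu_x = 0, mu_y = 0
Complementary slackness: lambda*(x + y - 262) = 131*(131 + 131 - 262) = 0, mu_x*x = 0*131 = 0, mu_y*y = 0*131 = 0. Satisfied.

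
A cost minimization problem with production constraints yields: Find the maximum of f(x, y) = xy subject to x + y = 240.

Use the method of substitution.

Substitute y = 240 - x into f(x,y) = xy:
g(x) = x(240 - x) = 240x - x^2
g'(x) = 240 - 2x = 0  =>  x = 120
y = 240 - 120 = 120
Maximum value = 120 * 120 = 14400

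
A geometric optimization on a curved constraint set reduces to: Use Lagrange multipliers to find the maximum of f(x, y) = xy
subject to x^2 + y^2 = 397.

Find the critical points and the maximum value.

Lagrange conditions: y = 2*lambda*x and x = 2*lambda*y
If x = 0 then y = 0, violating the constraint, so x, y != 0.
Dividing: y/x = x/y => x^2 = y^2 => y = x or y = -x
Constraint: 2x^2 = 397 => x^2 = 397/2 => x = +/-sqrt(397/2)
Critical points: (sqrt(397/2), sqrt(397/2)), (-sqrt(397/2), -sqrt(397/2)), (sqrt(397/2), -sqrt(397/2)), (-sqrt(397/2), sqrt(397/2))
  y = x:  xy = x^2 = 397/2  at (sqrt(397/2), sqrt(397/2)) and (-sqrt(397/2), -sqrt(397/2))
  y = -x: xy = -x^2 = -397/2 at (sqrt(397/2), -sqrt(397/2)) and (-sqrt(397/2), sqrt(397/2))
Maximum xy = 397/2 at (sqrt(397/2), sqrt(397/2)) and (-sqrt(397/2), -sqrt(397/2))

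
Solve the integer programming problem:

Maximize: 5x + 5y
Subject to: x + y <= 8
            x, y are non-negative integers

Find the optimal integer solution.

Objective: 5x + 5y, constraint: x + y <= 8
Coefficient of x is 5 >= coefficient of y is 5, so allocate the entire budget to x.
Optimal: x = 8, y = 0, value = 40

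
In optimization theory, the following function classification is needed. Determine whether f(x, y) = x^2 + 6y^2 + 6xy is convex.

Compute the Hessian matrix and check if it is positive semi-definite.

f(x,y) = x^2 + 6y^2 + 6xy
Hessian H = [[2, 6], [6, 12]]
trace(H) = 14, det(H) = -12
Eigenvalues: (14 +/- sqrt(244)) / 2 = 14.81, -0.8102
Since not both eigenvalues positive, f is neither convex nor concave.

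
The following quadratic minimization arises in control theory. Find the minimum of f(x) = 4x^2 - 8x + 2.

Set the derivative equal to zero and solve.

f(x) = 4x^2 - 8x + 2
f'(x) = 8x + (-8) = 0
x = 8/8 = 1
f(1) = -2
Since f''(x) = 8 > 0, this is a minimum.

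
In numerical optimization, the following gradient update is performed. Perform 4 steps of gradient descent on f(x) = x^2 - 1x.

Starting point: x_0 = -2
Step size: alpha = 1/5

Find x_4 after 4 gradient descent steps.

f(x) = x^2 - 1x, f'(x) = 2x + (-1)
Step 1: f'(-2) = -5, x_1 = -2 - 1/5 * -5 = -1
Step 2: f'(-1) = -3, x_2 = -1 - 1/5 * -3 = -2/5
Step 3: f'(-2/5) = -9/5, x_3 = -2/5 - 1/5 * -9/5 = -1/25
Step 4: f'(-1/25) = -27/25, x_4 = -1/25 - 1/5 * -27/25 = 22/125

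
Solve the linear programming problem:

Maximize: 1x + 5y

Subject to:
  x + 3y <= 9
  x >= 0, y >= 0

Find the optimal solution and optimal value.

The feasible region has vertices at [(0, 0), (9, 0), (0, 3)].
Checking objective 1x + 5y at each vertex:
  (0, 0): 1*0 + 5*0 = 0
  (9, 0): 1*9 + 5*0 = 9
  (0, 3): 1*0 + 5*3 = 15
Maximum is 15 at (0, 3).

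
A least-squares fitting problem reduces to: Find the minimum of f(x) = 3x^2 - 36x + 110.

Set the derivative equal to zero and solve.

f(x) = 3x^2 - 36x + 110
f'(x) = 6x + (-36) = 0
x = 36/6 = 6
f(6) = 2
Since f''(x) = 6 > 0, this is a minimum.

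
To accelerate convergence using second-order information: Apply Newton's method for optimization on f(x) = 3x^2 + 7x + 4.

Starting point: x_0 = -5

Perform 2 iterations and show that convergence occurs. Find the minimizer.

f(x) = 3x^2 + 7x + 4, f'(x) = 6x + (7), f''(x) = 6
Step 1: f'(-5) = -23, x_1 = -5 - -23/6 = -7/6
Step 2: f'(-7/6) = 0, x_2 = -7/6 (converged)
Newton's method converges in 1 step for quadratics.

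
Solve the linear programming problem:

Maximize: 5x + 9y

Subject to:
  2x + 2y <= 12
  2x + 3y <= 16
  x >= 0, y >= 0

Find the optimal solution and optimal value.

Feasible vertices: (0, 0), (0, 16/3), (2, 4), (6, 0)
Objective 5x + 9y at each:
  (0, 0): 0
  (0, 16/3): 48
  (2, 4): 46
  (6, 0): 30
Maximum is 48 at (0, 16/3).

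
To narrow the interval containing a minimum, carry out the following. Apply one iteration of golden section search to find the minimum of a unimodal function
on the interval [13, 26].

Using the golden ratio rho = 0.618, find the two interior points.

Golden section search on [13, 26].
Golden ratio rho = 0.618 (approx).
Interior points:
  x_1 = 13 + (1-0.618)*13 = 17.9660
  x_2 = 13 + 0.618*13 = 21.0340
Compare f(x_1) and f(x_2) to determine which subinterval to keep.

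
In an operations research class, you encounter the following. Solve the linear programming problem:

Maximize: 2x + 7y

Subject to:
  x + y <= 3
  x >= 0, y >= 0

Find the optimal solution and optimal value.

The feasible region has vertices at [(0, 0), (3, 0), (0, 3)].
Checking objective 2x + 7y at each vertex:
  (0, 0): 2*0 + 7*0 = 0
  (3, 0): 2*3 + 7*0 = 6
  (0, 3): 2*0 + 7*3 = 21
Maximum is 21 at (0, 3).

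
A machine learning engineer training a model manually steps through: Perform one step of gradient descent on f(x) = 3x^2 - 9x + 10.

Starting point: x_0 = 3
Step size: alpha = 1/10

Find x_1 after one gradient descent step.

f(x) = 3x^2 - 9x + 10
f'(x) = 6x - 9
f'(3) = 6*3 + (-9) = 9
x_1 = x_0 - alpha * f'(x_0) = 3 - 1/10 * 9 = 21/10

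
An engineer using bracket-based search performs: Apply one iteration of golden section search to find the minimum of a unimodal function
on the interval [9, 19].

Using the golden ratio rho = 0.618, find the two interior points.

Golden section search on [9, 19].
Golden ratio rho = 0.618 (approx).
Interior points:
  x_1 = 9 + (1-0.618)*10 = 12.8200
  x_2 = 9 + 0.618*10 = 15.1800
Compare f(x_1) and f(x_2) to determine which subinterval to keep.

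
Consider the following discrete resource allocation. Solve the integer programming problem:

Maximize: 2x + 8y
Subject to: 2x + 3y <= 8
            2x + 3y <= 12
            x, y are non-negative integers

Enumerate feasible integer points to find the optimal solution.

Constraint 1: 2x + 3y <= 8
Constraint 2: 2x + 3y <= 12
Feasible x range (need y >= 0): 0 <= x <= min(8/2, 12/2) => x in {0, ..., 4}.
Enumerate feasible integer points row by row (the coefficient of y is 8 > 0, so for each x the largest feasible y gives the best value):
  x = 0: y <= min((8 - 2*0)/3, (12 - 2*0)/3) => y in {0, ..., 2}; best 2*0 + 8*2 = 16
  x = 1: y <= min((8 - 2*1)/3, (12 - 2*1)/3) => y in {0, ..., 2}; best 2*1 + 8*2 = 18
  x = 2: y <= min((8 - 2*2)/3, (12 - 2*2)/3) => y in {0, ..., 1}; best 2*2 + 8*1 = 12
  x = 3: y <= min((8 - 2*3)/3, (12 - 2*3)/3) => y in {0}; best 2*3 + 8*0 = 6
  x = 4: y <= min((8 - 2*4)/3, (12 - 2*4)/3) => y in {0}; best 2*4 + 8*0 = 8
The maximum 2x + 8y = 18 is achieved at x = 1, y = 2.
Check: 2*1 + 3*2 = 8 <= 8 and 2*1 + 3*2 = 8 <= 12.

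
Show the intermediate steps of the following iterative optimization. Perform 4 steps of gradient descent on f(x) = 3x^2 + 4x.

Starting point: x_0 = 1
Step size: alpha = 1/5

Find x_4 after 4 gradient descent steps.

f(x) = 3x^2 + 4x, f'(x) = 6x + (4)
Step 1: f'(1) = 10, x_1 = 1 - 1/5 * 10 = -1
Step 2: f'(-1) = -2, x_2 = -1 - 1/5 * -2 = -3/5
Step 3: f'(-3/5) = 2/5, x_3 = -3/5 - 1/5 * 2/5 = -17/25
Step 4: f'(-17/25) = -2/25, x_4 = -17/25 - 1/5 * -2/25 = -83/125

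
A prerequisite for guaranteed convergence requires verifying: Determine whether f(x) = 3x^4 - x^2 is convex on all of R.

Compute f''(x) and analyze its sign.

f(x) = 3x^4 - x^2
f'(x) = 12x^3 + -2x
f''(x) = 36x^2 + -2
f''(0) = -2 < 0, so not convex near x = 0
Therefore, f is not globally convex on R.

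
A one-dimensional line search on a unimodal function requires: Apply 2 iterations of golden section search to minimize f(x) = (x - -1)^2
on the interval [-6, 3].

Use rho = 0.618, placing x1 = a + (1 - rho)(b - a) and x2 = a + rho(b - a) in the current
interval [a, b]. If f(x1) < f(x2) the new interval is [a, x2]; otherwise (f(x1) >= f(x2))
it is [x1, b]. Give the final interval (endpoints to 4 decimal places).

Golden section search for min of f(x) = (x - -1)^2 on [-6, 3].
Each step: x1 = a + (1 - rho)(b - a), x2 = a + rho(b - a); if f(x1) < f(x2) keep [a, x2], otherwise keep [x1, b].
Step 1: [-6.0000, 3.0000], x1=-2.5620 (f=2.4398), x2=-0.4380 (f=0.3158); f(x1) > f(x2) => keep [-2.5620, 3.0000]
Step 2: [-2.5620, 3.0000], x1=-0.4373 (f=0.3166), x2=0.8753 (f=3.5168); f(x1) < f(x2) => keep [-2.5620, 0.8753]
Final interval: [-2.5620, 0.8753]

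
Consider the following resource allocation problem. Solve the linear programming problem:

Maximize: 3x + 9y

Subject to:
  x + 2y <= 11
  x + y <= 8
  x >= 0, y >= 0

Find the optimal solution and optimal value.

Feasible vertices: (0, 0), (0, 11/2), (5, 3), (8, 0)
Objective 3x + 9y at each:
  (0, 0): 0
  (0, 11/2): 99/2
  (5, 3): 42
  (8, 0): 24
Maximum is 99/2 at (0, 11/2).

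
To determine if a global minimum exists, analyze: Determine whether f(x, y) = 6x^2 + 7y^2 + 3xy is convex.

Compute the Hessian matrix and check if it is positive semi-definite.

f(x,y) = 6x^2 + 7y^2 + 3xy
Hessian H = [[12, 3], [3, 14]]
trace(H) = 26, det(H) = 159
Eigenvalues: (26 +/- sqrt(40)) / 2 = 16.16, 9.838
Since both eigenvalues > 0, f is convex.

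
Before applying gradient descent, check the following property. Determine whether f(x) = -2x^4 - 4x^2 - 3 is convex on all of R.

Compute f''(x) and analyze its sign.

f(x) = -2x^4 - 4x^2 - 3
f'(x) = -8x^3 + -8x
f''(x) = -24x^2 + -8
f''(x) = -24x^2 + -8 <= -8 < 0 for all x
Therefore, f is concave on R.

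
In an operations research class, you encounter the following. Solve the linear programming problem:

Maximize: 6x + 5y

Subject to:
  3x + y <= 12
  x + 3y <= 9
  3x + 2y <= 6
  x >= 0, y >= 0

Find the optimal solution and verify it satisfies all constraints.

Feasible vertices: (0, 0), (0, 3), (2, 0)
Objective 6x + 5y at each vertex:
  (0, 0): 0
  (0, 3): 15
  (2, 0): 12
Maximum is 15 at (0, 3).
Verify constraints at (x, y) = (0, 3):
  3*0 + 1*3 = 3 <= 12
  1*0 + 3*3 = 9 <= 9 (active)
  3*0 + 2*3 = 6 <= 6 (active)
  x = 0 >= 0, y = 3 >= 0. All constraints satisfied.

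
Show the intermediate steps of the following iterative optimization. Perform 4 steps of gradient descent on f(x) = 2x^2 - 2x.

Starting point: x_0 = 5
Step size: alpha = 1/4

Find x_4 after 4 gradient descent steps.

f(x) = 2x^2 - 2x, f'(x) = 4x + (-2)
Step 1: f'(5) = 18, x_1 = 5 - 1/4 * 18 = 1/2
Step 2: f'(1/2) = 0, x_2 = 1/2 - 1/4 * 0 = 1/2
Step 3: f'(1/2) = 0, x_3 = 1/2 - 1/4 * 0 = 1/2
Step 4: f'(1/2) = 0, x_4 = 1/2 - 1/4 * 0 = 1/2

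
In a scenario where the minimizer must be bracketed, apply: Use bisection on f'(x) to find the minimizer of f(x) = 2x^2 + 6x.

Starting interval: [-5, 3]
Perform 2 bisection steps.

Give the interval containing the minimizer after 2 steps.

Finding critical point of f(x) = 2x^2 + 6x using bisection on f'(x) = 4x + 6.
f'(x) = 0 when x = -3/2.
Starting interval: [-5, 3]
Step 1: mid = -1, f'(mid) = 2, new interval = [-5, -1]
Step 2: mid = -3, f'(mid) = -6, new interval = [-3, -1]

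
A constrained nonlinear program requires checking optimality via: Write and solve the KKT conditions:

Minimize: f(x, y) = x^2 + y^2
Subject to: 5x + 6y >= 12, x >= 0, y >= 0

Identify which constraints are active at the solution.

KKT conditions for min x^2 + y^2 s.t. 5x + 6y >= 12, x >= 0, y >= 0:
Stationarity: 2x = mu*5 + mu_x, 2y = mu*6 + mu_y, with mu, mu_x, mu_y >= 0
Complementary slackness: mu*(5x + 6y - 12) = 0, mu_x*x = 0, mu_y*y = 0
(0, 0) is infeasible (5*0 + 6*0 < 12), so if mu = 0 stationarity would force x = mu_x/2 >= 0, y = mu_y/2 >= 0 with mu_x*x = mu_y*y = 0, i.e. x = y = 0: contradiction. Hence mu > 0 and 5x + 6y = 12 is active.
Try x > 0, y > 0 (so mu_x = mu_y = 0): x = 5*mu/2, y = 6*mu/2
Substitute: 5*(5*mu/2) + 6*(6*mu/2) = 12
  mu*61/2 = 12 => mu = 24/61
x* = 60/61 > 0, y* = 72/61 > 0, consistent with mu_x = mu_y = 0.
f is convex and the constraints are linear, so this KKT point is the global minimum.
f* = 144/61
Active constraints: 5x + 6y >= 12 (holds with equality, mu = 24/61 > 0); x >= 0 and y >= 0 are inactive (mu_x = mu_y = 0).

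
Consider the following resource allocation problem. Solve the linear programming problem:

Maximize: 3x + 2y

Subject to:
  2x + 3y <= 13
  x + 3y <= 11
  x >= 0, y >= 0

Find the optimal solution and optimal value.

Feasible vertices: (0, 0), (0, 11/3), (2, 3), (13/2, 0)
Objective 3x + 2y at each:
  (0, 0): 0
  (0, 11/3): 22/3
  (2, 3): 12
  (13/2, 0): 39/2
Maximum is 39/2 at (13/2, 0).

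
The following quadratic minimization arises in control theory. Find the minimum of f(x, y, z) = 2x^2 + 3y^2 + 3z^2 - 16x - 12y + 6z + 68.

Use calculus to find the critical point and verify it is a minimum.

f(x,y,z) = 2x^2 + 3y^2 + 3z^2 - 16x - 12y + 6z + 68
df/dx = 4x + (-16) = 0 => x = 4
df/dy = 6y + (-12) = 0 => y = 2
df/dz = 6z + (6) = 0 => z = -1
f(4,2,-1) = 2*(4)^2 + 3*(2)^2 + 3*(-1)^2 + -16*(4) + -12*(2) + 6*(-1) + 68 = 21
Hessian is diagonal with entries 4, 6, 6 > 0, confirmed minimum.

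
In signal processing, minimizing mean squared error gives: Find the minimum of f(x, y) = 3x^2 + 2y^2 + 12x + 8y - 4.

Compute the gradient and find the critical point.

f(x,y) = 3x^2 + 2y^2 + 12x + 8y - 4
df/dx = 6x + (12) = 0  =>  x = -2
df/dy = 4y + (8) = 0  =>  y = -2
f(-2, -2) = 3*(-2)^2 + 2*(-2)^2 + 12*(-2) + 8*(-2) + -4 = -24
Hessian is diagonal with entries 6, 4 > 0, so this is a minimum.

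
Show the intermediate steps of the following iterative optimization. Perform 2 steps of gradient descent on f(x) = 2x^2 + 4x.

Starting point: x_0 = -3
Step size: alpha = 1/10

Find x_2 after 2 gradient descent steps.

f(x) = 2x^2 + 4x, f'(x) = 4x + (4)
Step 1: f'(-3) = -8, x_1 = -3 - 1/10 * -8 = -11/5
Step 2: f'(-11/5) = -24/5, x_2 = -11/5 - 1/10 * -24/5 = -43/25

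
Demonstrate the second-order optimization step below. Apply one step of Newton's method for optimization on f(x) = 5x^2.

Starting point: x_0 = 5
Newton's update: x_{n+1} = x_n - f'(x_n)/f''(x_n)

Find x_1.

f(x) = 5x^2
f'(x) = 10x + (0), f''(x) = 10
Newton step: x_1 = x_0 - f'(x_0)/f''(x_0)
f'(5) = 50
x_1 = 5 - 50/10 = 0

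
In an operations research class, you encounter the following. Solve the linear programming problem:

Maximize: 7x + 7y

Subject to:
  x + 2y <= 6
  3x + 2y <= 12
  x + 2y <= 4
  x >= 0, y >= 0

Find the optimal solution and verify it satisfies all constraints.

Feasible vertices: (0, 0), (0, 2), (4, 0)
Objective 7x + 7y at each vertex:
  (0, 0): 0
  (0, 2): 14
  (4, 0): 28
Maximum is 28 at (4, 0).
Verify constraints at (x, y) = (4, 0):
  1*4 + 2*0 = 4 <= 6
  3*4 + 2*0 = 12 <= 12 (active)
  1*4 + 2*0 = 4 <= 4 (active)
  x = 4 >= 0, y = 0 >= 0. All constraints satisfied.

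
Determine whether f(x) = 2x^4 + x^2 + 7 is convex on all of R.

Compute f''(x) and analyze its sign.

f(x) = 2x^4 + x^2 + 7
f'(x) = 8x^3 + 2x
f''(x) = 24x^2 + 2
f''(x) = 24x^2 + 2 >= 2 > 0 for all x
Therefore, f is convex on R.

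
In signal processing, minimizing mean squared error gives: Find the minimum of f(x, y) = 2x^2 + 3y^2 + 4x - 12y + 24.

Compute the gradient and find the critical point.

f(x,y) = 2x^2 + 3y^2 + 4x - 12y + 24
df/dx = 4x + (4) = 0  =>  x = -1
df/dy = 6y + (-12) = 0  =>  y = 2
f(-1, 2) = 2*(-1)^2 + 3*(2)^2 + 4*(-1) + -12*(2) + 24 = 10
Hessian is diagonal with entries 4, 6 > 0, so this is a minimum.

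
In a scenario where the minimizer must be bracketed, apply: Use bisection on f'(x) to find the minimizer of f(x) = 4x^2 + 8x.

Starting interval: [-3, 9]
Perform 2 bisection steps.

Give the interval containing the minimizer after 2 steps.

Finding critical point of f(x) = 4x^2 + 8x using bisection on f'(x) = 8x + 8.
f'(x) = 0 when x = -1.
Starting interval: [-3, 9]
Step 1: mid = 3, f'(mid) = 32, new interval = [-3, 3]
Step 2: mid = 0, f'(mid) = 8, new interval = [-3, 0]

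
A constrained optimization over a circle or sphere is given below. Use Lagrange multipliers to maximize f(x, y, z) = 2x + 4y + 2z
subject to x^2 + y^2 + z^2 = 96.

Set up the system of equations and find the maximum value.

Lagrange conditions: 2 = 2*lambda*x, 4 = 2*lambda*y, 2 = 2*lambda*z
So x:2 = y:4 = z:2, i.e. x = 2t, y = 4t, z = 2t
Constraint: t^2*(2^2 + 4^2 + 2^2) = 96
  t^2 * 24 = 96  =>  t = sqrt(4)
Maximum = 2*2t + 4*4t + 2*2t = 24*sqrt(4) = 48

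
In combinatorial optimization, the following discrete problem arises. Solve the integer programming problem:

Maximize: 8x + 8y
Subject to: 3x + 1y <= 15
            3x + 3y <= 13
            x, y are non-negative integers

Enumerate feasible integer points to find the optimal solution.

Constraint 1: 3x + 1y <= 15
Constraint 2: 3x + 3y <= 13
Feasible x range (need y >= 0): 0 <= x <= min(15/3, 13/3) => x in {0, ..., 4}.
Enumerate feasible integer points row by row (the coefficient of y is 8 > 0, so for each x the largest feasible y gives the best value):
  x = 0: y <= min((15 - 3*0)/1, (13 - 3*0)/3) => y in {0, ..., 4}; best 8*0 + 8*4 = 32
  x = 1: y <= min((15 - 3*1)/1, (13 - 3*1)/3) => y in {0, ..., 3}; best 8*1 + 8*3 = 32
  x = 2: y <= min((15 - 3*2)/1, (13 - 3*2)/3) => y in {0, ..., 2}; best 8*2 + 8*2 = 32
  x = 3: y <= min((15 - 3*3)/1, (13 - 3*3)/3) => y in {0, ..., 1}; best 8*3 + 8*1 = 32
  x = 4: y <= min((15 - 3*4)/1, (13 - 3*4)/3) => y in {0}; best 8*4 + 8*0 = 32
The maximum 8x + 8y = 32 is achieved at x = 0, y = 4.
(The same value 32 is also attained at (1, 3), (2, 2), (3, 1), (4, 0).)
Check: 3*0 + 1*4 = 4 <= 15 and 3*0 + 3*4 = 12 <= 13.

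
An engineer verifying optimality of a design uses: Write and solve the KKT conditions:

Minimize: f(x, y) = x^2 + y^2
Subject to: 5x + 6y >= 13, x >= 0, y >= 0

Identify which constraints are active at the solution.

KKT conditions for min x^2 + y^2 s.t. 5x + 6y >= 13, x >= 0, y >= 0:
Stationarity: 2x = mu*5 + mu_x, 2y = mu*6 + mu_y, with mu, mu_x, mu_y >= 0
Complementary slackness: mu*(5x + 6y - 13) = 0, mu_x*x = 0, mu_y*y = 0
(0, 0) is infeasible (5*0 + 6*0 < 13), so if mu = 0 stationarity would force x = mu_x/2 >= 0, y = mu_y/2 >= 0 with mu_x*x = mu_y*y = 0, i.e. x = y = 0: contradiction. Hence mu > 0 and 5x + 6y = 13 is active.
Try x > 0, y > 0 (so mu_x = mu_y = 0): x = 5*mu/2, y = 6*mu/2
Substitute: 5*(5*mu/2) + 6*(6*mu/2) = 13
  mu*61/2 = 13 => mu = 26/61
x* = 65/61 > 0, y* = 78/61 > 0, consistent with mu_x = mu_y = 0.
f is convex and the constraints are linear, so this KKT point is the global minimum.
f* = 169/61
Active constraints: 5x + 6y >= 13 (holds with equality, mu = 26/61 > 0); x >= 0 and y >= 0 are inactive (mu_x = mu_y = 0).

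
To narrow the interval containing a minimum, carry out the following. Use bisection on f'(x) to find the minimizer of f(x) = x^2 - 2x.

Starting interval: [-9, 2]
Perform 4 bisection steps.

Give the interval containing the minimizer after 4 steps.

Finding critical point of f(x) = x^2 - 2x using bisection on f'(x) = 2x + -2.
f'(x) = 0 when x = 1.
Starting interval: [-9, 2]
Step 1: mid = -7/2, f'(mid) = -9, new interval = [-7/2, 2]
Step 2: mid = -3/4, f'(mid) = -7/2, new interval = [-3/4, 2]
Step 3: mid = 5/8, f'(mid) = -3/4, new interval = [5/8, 2]
Step 4: mid = 21/16, f'(mid) = 5/8, new interval = [5/8, 21/16]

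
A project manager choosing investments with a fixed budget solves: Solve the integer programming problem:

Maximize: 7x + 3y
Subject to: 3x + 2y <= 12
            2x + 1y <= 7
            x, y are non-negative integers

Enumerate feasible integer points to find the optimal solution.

Constraint 1: 3x + 2y <= 12
Constraint 2: 2x + 1y <= 7
Feasible x range (need y >= 0): 0 <= x <= min(12/3, 7/2) => x in {0, ..., 3}.
Enumerate feasible integer points row by row (the coefficient of y is 3 > 0, so for each x the largest feasible y gives the best value):
  x = 0: y <= min((12 - 3*0)/2, (7 - 2*0)/1) => y in {0, ..., 6}; best 7*0 + 3*6 = 18
  x = 1: y <= min((12 - 3*1)/2, (7 - 2*1)/1) => y in {0, ..., 4}; best 7*1 + 3*4 = 19
  x = 2: y <= min((12 - 3*2)/2, (7 - 2*2)/1) => y in {0, ..., 3}; best 7*2 + 3*3 = 23
  x = 3: y <= min((12 - 3*3)/2, (7 - 2*3)/1) => y in {0, ..., 1}; best 7*3 + 3*1 = 24
The maximum 7x + 3y = 24 is achieved at x = 3, y = 1.
Check: 3*3 + 2*1 = 11 <= 12 and 2*3 + 1*1 = 7 <= 7.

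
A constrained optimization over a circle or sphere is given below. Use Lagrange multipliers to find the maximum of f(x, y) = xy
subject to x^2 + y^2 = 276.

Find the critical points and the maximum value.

Lagrange conditions: y = 2*lambda*x and x = 2*lambda*y
If x = 0 then y = 0, violating the constraint, so x, y != 0.
Dividing: y/x = x/y => x^2 = y^2 => y = x or y = -x
Constraint: 2x^2 = 276 => x^2 = 138 => x = +/-sqrt(138)
Critical points: (sqrt(138), sqrt(138)), (-sqrt(138), -sqrt(138)), (sqrt(138), -sqrt(138)), (-sqrt(138), sqrt(138))
  y = x:  xy = x^2 = 138  at (sqrt(138), sqrt(138)) and (-sqrt(138), -sqrt(138))
  y = -x: xy = -x^2 = -138 at (sqrt(138), -sqrt(138)) and (-sqrt(138), sqrt(138))
Maximum xy = 138 at (sqrt(138), sqrt(138)) and (-sqrt(138), -sqrt(138))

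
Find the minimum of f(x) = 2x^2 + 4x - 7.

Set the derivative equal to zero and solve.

f(x) = 2x^2 + 4x - 7
f'(x) = 4x + (4) = 0
x = -4/4 = -1
f(-1) = -9
Since f''(x) = 4 > 0, this is a minimum.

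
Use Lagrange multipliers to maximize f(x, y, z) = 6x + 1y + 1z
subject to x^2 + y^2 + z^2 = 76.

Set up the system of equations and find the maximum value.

Lagrange conditions: 6 = 2*lambda*x, 1 = 2*lambda*y, 1 = 2*lambda*z
So x:6 = y:1 = z:1, i.e. x = 6t, y = 1t, z = 1t
Constraint: t^2*(6^2 + 1^2 + 1^2) = 76
  t^2 * 38 = 76  =>  t = sqrt(2)
Maximum = 6*6t + 1*1t + 1*1t = 38*sqrt(2) = sqrt(2888)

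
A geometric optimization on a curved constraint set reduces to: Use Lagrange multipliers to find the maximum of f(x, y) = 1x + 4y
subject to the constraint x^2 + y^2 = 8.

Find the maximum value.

Set up Lagrange conditions: grad f = lambda * grad g
  1 = 2*lambda*x
  4 = 2*lambda*y
From these: x/y = 1/4, so x = 1t, y = 4t for some t.
Substitute into constraint: (1t)^2 + (4t)^2 = 8
  t^2 * 17 = 8
  t = sqrt(8/17)
Maximum = 1*x + 4*y = (1^2 + 4^2)*t = 17 * sqrt(8/17) = sqrt(136)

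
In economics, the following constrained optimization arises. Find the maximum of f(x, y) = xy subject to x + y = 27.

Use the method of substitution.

Substitute y = 27 - x into f(x,y) = xy:
g(x) = x(27 - x) = 27x - x^2
g'(x) = 27 - 2x = 0  =>  x = 27/2
y = 27 - 27/2 = 27/2
Maximum value = (27/2) * (27/2) = 729/4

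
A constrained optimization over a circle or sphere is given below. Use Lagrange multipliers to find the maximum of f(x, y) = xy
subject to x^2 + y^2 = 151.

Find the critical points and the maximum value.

Lagrange conditions: y = 2*lambda*x and x = 2*lambda*y
If x = 0 then y = 0, violating the constraint, so x, y != 0.
Dividing: y/x = x/y => x^2 = y^2 => y = x or y = -x
Constraint: 2x^2 = 151 => x^2 = 151/2 => x = +/-sqrt(151/2)
Critical points: (sqrt(151/2), sqrt(151/2)), (-sqrt(151/2), -sqrt(151/2)), (sqrt(151/2), -sqrt(151/2)), (-sqrt(151/2), sqrt(151/2))
  y = x:  xy = x^2 = 151/2  at (sqrt(151/2), sqrt(151/2)) and (-sqrt(151/2), -sqrt(151/2))
  y = -x: xy = -x^2 = -151/2 at (sqrt(151/2), -sqrt(151/2)) and (-sqrt(151/2), sqrt(151/2))
Maximum xy = 151/2 at (sqrt(151/2), sqrt(151/2)) and (-sqrt(151/2), -sqrt(151/2))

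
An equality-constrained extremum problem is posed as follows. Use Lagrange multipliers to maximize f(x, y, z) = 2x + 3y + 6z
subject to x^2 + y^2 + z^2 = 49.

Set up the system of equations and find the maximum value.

Lagrange conditions: 2 = 2*lambda*x, 3 = 2*lambda*y, 6 = 2*lambda*z
So x:2 = y:3 = z:6, i.e. x = 2t, y = 3t, z = 6t
Constraint: t^2*(2^2 + 3^2 + 6^2) = 49
  t^2 * 49 = 49  =>  t = sqrt(1)
Maximum = 2*2t + 3*3t + 6*6t = 49*sqrt(1) = 49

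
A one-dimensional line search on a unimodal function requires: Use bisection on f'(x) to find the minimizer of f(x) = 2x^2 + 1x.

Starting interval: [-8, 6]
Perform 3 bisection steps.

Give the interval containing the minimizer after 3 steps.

Finding critical point of f(x) = 2x^2 + 1x using bisection on f'(x) = 4x + 1.
f'(x) = 0 when x = -1/4.
Starting interval: [-8, 6]
Step 1: mid = -1, f'(mid) = -3, new interval = [-1, 6]
Step 2: mid = 5/2, f'(mid) = 11, new interval = [-1, 5/2]
Step 3: mid = 3/4, f'(mid) = 4, new interval = [-1, 3/4]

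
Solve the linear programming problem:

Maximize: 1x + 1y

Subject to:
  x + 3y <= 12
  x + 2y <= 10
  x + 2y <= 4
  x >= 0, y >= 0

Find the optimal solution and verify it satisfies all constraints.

Feasible vertices: (0, 0), (0, 2), (4, 0)
Objective 1x + 1y at each vertex:
  (0, 0): 0
  (0, 2): 2
  (4, 0): 4
Maximum is 4 at (4, 0).
Verify constraints at (x, y) = (4, 0):
  1*4 + 3*0 = 4 <= 12
  1*4 + 2*0 = 4 <= 10
  1*4 + 2*0 = 4 <= 4 (active)
  x = 4 >= 0, y = 0 >= 0. All constraints satisfied.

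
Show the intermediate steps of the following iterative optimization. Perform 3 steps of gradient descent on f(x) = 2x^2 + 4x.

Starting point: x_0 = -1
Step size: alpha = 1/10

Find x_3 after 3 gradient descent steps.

f(x) = 2x^2 + 4x, f'(x) = 4x + (4)
Step 1: f'(-1) = 0, x_1 = -1 - 1/10 * 0 = -1
Step 2: f'(-1) = 0, x_2 = -1 - 1/10 * 0 = -1
Step 3: f'(-1) = 0, x_3 = -1 - 1/10 * 0 = -1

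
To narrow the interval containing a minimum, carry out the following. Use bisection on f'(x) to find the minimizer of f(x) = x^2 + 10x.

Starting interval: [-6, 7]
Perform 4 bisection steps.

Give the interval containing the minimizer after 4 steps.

Finding critical point of f(x) = x^2 + 10x using bisection on f'(x) = 2x + 10.
f'(x) = 0 when x = -5.
Starting interval: [-6, 7]
Step 1: mid = 1/2, f'(mid) = 11, new interval = [-6, 1/2]
Step 2: mid = -11/4, f'(mid) = 9/2, new interval = [-6, -11/4]
Step 3: mid = -35/8, f'(mid) = 5/4, new interval = [-6, -35/8]
Step 4: mid = -83/16, f'(mid) = -3/8, new interval = [-83/16, -35/8]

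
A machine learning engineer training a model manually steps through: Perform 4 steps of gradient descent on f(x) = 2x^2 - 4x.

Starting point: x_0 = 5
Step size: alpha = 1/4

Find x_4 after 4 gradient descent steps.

f(x) = 2x^2 - 4x, f'(x) = 4x + (-4)
Step 1: f'(5) = 16, x_1 = 5 - 1/4 * 16 = 1
Step 2: f'(1) = 0, x_2 = 1 - 1/4 * 0 = 1
Step 3: f'(1) = 0, x_3 = 1 - 1/4 * 0 = 1
Step 4: f'(1) = 0, x_4 = 1 - 1/4 * 0 = 1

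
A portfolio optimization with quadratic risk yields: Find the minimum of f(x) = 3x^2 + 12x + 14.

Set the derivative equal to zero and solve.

f(x) = 3x^2 + 12x + 14
f'(x) = 6x + (12) = 0
x = -12/6 = -2
f(-2) = 2
Since f''(x) = 6 > 0, this is a minimum.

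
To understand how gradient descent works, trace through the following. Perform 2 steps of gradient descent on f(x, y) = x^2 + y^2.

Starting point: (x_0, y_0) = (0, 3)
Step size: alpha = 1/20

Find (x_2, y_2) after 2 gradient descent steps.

f(x,y) = x^2 + y^2
grad_x = 2x + 0y, grad_y = 2y + 0x
Step 1: grad = (0, 6), (0, 27/10)
Step 2: grad = (0, 27/5), (0, 243/100)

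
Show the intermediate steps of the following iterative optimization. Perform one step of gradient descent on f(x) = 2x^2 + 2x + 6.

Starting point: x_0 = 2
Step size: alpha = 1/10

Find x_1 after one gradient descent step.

f(x) = 2x^2 + 2x + 6
f'(x) = 4x + 2
f'(2) = 4*2 + (2) = 10
x_1 = x_0 - alpha * f'(x_0) = 2 - 1/10 * 10 = 1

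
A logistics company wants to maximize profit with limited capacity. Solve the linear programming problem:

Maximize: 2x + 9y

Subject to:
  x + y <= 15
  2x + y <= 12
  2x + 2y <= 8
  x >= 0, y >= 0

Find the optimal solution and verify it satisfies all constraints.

Feasible vertices: (0, 0), (0, 4), (4, 0)
Objective 2x + 9y at each vertex:
  (0, 0): 0
  (0, 4): 36
  (4, 0): 8
Maximum is 36 at (0, 4).
Verify constraints at (x, y) = (0, 4):
  1*0 + 1*4 = 4 <= 15
  2*0 + 1*4 = 4 <= 12
  2*0 + 2*4 = 8 <= 8 (active)
  x = 0 >= 0, y = 4 >= 0. All constraints satisfied.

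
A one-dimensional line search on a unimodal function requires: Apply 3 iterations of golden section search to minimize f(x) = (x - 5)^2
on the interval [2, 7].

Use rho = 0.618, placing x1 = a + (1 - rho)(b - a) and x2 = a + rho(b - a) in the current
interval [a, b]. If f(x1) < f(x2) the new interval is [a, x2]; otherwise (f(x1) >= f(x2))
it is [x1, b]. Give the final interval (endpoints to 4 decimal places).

Golden section search for min of f(x) = (x - 5)^2 on [2, 7].
Each step: x1 = a + (1 - rho)(b - a), x2 = a + rho(b - a); if f(x1) < f(x2) keep [a, x2], otherwise keep [x1, b].
Step 1: [2.0000, 7.0000], x1=3.9100 (f=1.1881), x2=5.0900 (f=0.0081); f(x1) > f(x2) => keep [3.9100, 7.0000]
Step 2: [3.9100, 7.0000], x1=5.0904 (f=0.0082), x2=5.8196 (f=0.6718); f(x1) < f(x2) => keep [3.9100, 5.8196]
Step 3: [3.9100, 5.8196], x1=4.6395 (f=0.1300), x2=5.0901 (f=0.0081); f(x1) > f(x2) => keep [4.6395, 5.8196]
Final interval: [4.6395, 5.8196]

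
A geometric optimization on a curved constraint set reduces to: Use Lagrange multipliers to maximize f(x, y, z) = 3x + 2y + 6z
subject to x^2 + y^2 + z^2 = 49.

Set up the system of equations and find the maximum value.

Lagrange conditions: 3 = 2*lambda*x, 2 = 2*lambda*y, 6 = 2*lambda*z
So x:3 = y:2 = z:6, i.e. x = 3t, y = 2t, z = 6t
Constraint: t^2*(3^2 + 2^2 + 6^2) = 49
  t^2 * 49 = 49  =>  t = sqrt(1)
Maximum = 3*3t + 2*2t + 6*6t = 49*sqrt(1) = 49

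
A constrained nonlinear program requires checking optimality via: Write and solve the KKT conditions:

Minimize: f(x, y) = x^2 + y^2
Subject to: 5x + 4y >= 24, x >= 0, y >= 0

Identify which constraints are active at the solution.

KKT conditions for min x^2 + y^2 s.t. 5x + 4y >= 24, x >= 0, y >= 0:
Stationarity: 2x = mu*5 + mu_x, 2y = mu*4 + mu_y, with mu, mu_x, mu_y >= 0
Complementary slackness: mu*(5x + 4y - 24) = 0, mu_x*x = 0, mu_y*y = 0
(0, 0) is infeasible (5*0 + 4*0 < 24), so if mu = 0 stationarity would force x = mu_x/2 >= 0, y = mu_y/2 >= 0 with mu_x*x = mu_y*y = 0, i.e. x = y = 0: contradiction. Hence mu > 0 and 5x + 4y = 24 is active.
Try x > 0, y > 0 (so mu_x = mu_y = 0): x = 5*mu/2, y = 4*mu/2
Substitute: 5*(5*mu/2) + 4*(4*mu/2) = 24
  mu*41/2 = 24 => mu = 48/41
x* = 120/41 > 0, y* = 96/41 > 0, consistent with mu_x = mu_y = 0.
f is convex and the constraints are linear, so this KKT point is the global minimum.
f* = 576/41
Active constraints: 5x + 4y >= 24 (holds with equality, mu = 48/41 > 0); x >= 0 and y >= 0 are inactive (mu_x = mu_y = 0).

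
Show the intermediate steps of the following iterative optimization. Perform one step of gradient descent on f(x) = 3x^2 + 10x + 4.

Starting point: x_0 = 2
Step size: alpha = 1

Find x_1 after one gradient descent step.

f(x) = 3x^2 + 10x + 4
f'(x) = 6x + 10
f'(2) = 6*2 + (10) = 22
x_1 = x_0 - alpha * f'(x_0) = 2 - 1 * 22 = -20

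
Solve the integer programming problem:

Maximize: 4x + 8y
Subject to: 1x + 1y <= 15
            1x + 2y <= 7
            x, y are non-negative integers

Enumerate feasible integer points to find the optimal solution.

Constraint 1: 1x + 1y <= 15
Constraint 2: 1x + 2y <= 7
Feasible x range (need y >= 0): 0 <= x <= min(15/1, 7/1) => x in {0, ..., 7}.
Enumerate feasible integer points row by row (the coefficient of y is 8 > 0, so for each x the largest feasible y gives the best value):
  x = 0: y <= min((15 - 1*0)/1, (7 - 1*0)/2) => y in {0, ..., 3}; best 4*0 + 8*3 = 24
  x = 1: y <= min((15 - 1*1)/1, (7 - 1*1)/2) => y in {0, ..., 3}; best 4*1 + 8*3 = 28
  x = 2: y <= min((15 - 1*2)/1, (7 - 1*2)/2) => y in {0, ..., 2}; best 4*2 + 8*2 = 24
  x = 3: y <= min((15 - 1*3)/1, (7 - 1*3)/2) => y in {0, ..., 2}; best 4*3 + 8*2 = 28
  x = 4: y <= min((15 - 1*4)/1, (7 - 1*4)/2) => y in {0, ..., 1}; best 4*4 + 8*1 = 24
  x = 5: y <= min((15 - 1*5)/1, (7 - 1*5)/2) => y in {0, ..., 1}; best 4*5 + 8*1 = 28
  x = 6: y <= min((15 - 1*6)/1, (7 - 1*6)/2) => y in {0}; best 4*6 + 8*0 = 24
  x = 7: y <= min((15 - 1*7)/1, (7 - 1*7)/2) => y in {0}; best 4*7 + 8*0 = 28
The maximum 4x + 8y = 28 is achieved at x = 1, y = 3.
(The same value 28 is also attained at (3, 2), (5, 1), (7, 0).)
Check: 1*1 + 1*3 = 4 <= 15 and 1*1 + 2*3 = 7 <= 7.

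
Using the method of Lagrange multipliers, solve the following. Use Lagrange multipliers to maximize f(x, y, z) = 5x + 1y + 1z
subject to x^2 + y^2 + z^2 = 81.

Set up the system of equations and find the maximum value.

Lagrange conditions: 5 = 2*lambda*x, 1 = 2*lambda*y, 1 = 2*lambda*z
So x:5 = y:1 = z:1, i.e. x = 5t, y = 1t, z = 1t
Constraint: t^2*(5^2 + 1^2 + 1^2) = 81
  t^2 * 27 = 81  =>  t = sqrt(3)
Maximum = 5*5t + 1*1t + 1*1t = 27*sqrt(3) = sqrt(2187)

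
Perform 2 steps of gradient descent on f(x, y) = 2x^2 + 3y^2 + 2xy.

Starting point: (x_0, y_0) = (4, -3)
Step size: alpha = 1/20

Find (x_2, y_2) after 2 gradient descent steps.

f(x,y) = 2x^2 + 3y^2 + 2xy
grad_x = 4x + 2y, grad_y = 6y + 2x
Step 1: grad = (10, -10), (7/2, -5/2)
Step 2: grad = (9, -8), (61/20, -21/10)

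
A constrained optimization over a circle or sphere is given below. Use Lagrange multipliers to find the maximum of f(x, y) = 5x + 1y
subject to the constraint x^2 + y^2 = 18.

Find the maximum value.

Set up Lagrange conditions: grad f = lambda * grad g
  5 = 2*lambda*x
  1 = 2*lambda*y
From these: x/y = 5/1, so x = 5t, y = 1t for some t.
Substitute into constraint: (5t)^2 + (1t)^2 = 18
  t^2 * 26 = 18
  t = sqrt(18/26)
Maximum = 5*x + 1*y = (5^2 + 1^2)*t = 26 * sqrt(18/26) = sqrt(468)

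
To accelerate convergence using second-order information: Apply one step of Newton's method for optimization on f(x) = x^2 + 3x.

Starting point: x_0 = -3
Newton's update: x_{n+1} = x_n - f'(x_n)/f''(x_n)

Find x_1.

f(x) = x^2 + 3x
f'(x) = 2x + (3), f''(x) = 2
Newton step: x_1 = x_0 - f'(x_0)/f''(x_0)
f'(-3) = -3
x_1 = -3 - -3/2 = -3/2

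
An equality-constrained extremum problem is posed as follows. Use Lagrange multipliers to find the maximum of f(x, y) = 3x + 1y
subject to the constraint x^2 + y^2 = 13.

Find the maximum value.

Set up Lagrange conditions: grad f = lambda * grad g
  3 = 2*lambda*x
  1 = 2*lambda*y
From these: x/y = 3/1, so x = 3t, y = 1t for some t.
Substitute into constraint: (3t)^2 + (1t)^2 = 13
  t^2 * 10 = 13
  t = sqrt(13/10)
Maximum = 3*x + 1*y = (3^2 + 1^2)*t = 10 * sqrt(13/10) = sqrt(130)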